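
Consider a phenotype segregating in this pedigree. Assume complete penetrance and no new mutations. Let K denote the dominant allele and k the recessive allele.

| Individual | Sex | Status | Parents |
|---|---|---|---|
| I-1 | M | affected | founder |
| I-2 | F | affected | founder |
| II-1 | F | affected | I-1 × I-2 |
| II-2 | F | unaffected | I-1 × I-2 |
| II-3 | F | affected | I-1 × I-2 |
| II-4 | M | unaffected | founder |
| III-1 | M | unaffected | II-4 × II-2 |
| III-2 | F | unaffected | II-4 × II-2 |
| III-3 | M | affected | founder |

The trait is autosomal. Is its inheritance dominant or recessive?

I-1 and I-2 are both affected yet have an unaffected child II-2. Under a recessive model two affected parents are homozygous and every child would be affected, so the trait cannot be recessive.

dominant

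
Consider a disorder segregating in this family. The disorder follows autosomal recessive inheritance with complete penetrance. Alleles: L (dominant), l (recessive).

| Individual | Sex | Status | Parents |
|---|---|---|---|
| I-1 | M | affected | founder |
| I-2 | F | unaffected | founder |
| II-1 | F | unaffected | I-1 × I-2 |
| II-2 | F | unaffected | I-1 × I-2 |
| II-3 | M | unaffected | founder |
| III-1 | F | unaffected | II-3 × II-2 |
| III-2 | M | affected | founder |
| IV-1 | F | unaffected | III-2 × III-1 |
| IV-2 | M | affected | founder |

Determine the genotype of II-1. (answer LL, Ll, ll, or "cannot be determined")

Ll

From phenotype alone, II-1 is LL or Ll.
II-1 is unaffected so carries L and received l from I-1 (ll), so II-1 is Ll.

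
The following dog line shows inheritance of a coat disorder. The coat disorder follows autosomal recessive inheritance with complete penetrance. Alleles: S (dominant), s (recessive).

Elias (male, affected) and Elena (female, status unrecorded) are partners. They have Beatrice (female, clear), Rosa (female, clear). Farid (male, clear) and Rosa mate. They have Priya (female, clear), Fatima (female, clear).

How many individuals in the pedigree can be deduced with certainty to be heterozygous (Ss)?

Obligate heterozygotes: Beatrice is clear so carries S and received s from Elias (ss), so Beatrice is Ss; Rosa is clear so carries S and received s from Elias (ss), so Rosa is Ss.
Every other individual is either homozygous by phenotype or has at least one consistent homozygous assignment, so the count is 2.

2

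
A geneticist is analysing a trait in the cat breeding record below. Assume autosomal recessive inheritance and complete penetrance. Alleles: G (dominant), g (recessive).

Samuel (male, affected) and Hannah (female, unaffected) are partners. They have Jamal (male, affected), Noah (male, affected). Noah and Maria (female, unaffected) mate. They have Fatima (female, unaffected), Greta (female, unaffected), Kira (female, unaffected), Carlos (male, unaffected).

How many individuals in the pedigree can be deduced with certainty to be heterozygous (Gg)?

Obligate heterozygotes: Hannah is unaffected so carries G and passed g to Jamal (gg), so Hannah is Gg; Fatima is unaffected so carries G and received g from Noah (gg), so Fatima is Gg; Greta is unaffected so carries G and received g from Noah (gg), so Greta is Gg; Kira is unaffected so carries G and received g from Noah (gg), so Kira is Gg; Carlos is unaffected so carries G and received g from Noah (gg), so Carlos is Gg.
Every other individual is either homozygous by phenotype or has at least one consistent homozygous assignment, so the count is 5.

5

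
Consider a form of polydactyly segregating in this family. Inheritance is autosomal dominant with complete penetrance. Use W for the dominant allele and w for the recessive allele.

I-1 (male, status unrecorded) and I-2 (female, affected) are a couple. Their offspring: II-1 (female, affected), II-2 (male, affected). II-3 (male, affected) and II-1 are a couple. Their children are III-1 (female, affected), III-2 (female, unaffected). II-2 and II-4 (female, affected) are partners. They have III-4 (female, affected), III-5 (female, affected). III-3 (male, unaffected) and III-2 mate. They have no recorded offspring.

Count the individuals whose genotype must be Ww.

Obligate heterozygotes: II-1 is affected so carries W and passed w to III-2 (ww), so II-1 is Ww; II-3 is affected so carries W and passed w to III-2 (ww), so II-3 is Ww.
Every other individual is either homozygous by phenotype or has at least one consistent homozygous assignment, so the count is 2.

2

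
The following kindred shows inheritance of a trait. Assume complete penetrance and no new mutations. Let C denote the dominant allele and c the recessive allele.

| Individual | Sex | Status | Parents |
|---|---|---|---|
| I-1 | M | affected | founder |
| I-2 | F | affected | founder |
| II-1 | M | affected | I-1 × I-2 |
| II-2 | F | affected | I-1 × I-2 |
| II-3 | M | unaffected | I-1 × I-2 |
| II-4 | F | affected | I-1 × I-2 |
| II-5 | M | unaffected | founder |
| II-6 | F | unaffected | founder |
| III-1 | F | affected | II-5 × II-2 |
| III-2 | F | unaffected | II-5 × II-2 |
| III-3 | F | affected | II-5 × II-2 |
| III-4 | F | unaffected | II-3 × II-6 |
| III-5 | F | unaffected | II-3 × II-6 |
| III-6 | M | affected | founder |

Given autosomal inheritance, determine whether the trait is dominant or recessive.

I-1 and I-2 are both affected yet have an unaffected child II-3. Under a recessive model two affected parents are homozygous and every child would be affected, so the trait cannot be recessive.

dominant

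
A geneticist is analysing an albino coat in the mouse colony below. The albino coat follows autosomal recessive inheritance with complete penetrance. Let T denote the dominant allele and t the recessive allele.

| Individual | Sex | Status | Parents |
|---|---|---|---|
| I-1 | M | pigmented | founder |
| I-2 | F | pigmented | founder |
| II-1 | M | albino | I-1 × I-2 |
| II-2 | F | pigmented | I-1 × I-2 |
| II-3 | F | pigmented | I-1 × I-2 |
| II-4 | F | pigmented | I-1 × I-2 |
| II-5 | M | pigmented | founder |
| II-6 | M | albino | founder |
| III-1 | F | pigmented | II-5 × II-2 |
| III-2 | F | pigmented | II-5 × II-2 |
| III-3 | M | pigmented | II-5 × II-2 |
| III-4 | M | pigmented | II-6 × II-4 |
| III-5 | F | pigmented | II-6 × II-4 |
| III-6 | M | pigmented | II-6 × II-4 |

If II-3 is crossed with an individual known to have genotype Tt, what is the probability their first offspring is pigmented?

5/6

I-1 is pigmented so carries T and passed t to II-1 (tt), so I-1 is Tt.
I-2 is pigmented so carries T and passed t to II-1 (tt), so I-2 is Tt.
II-3 is a pigmented offspring of I-1 (Tt) × I-2 (Tt), whose cross gives 1/4 TT : 1/2 Tt : 1/4 tt; conditioning on being pigmented, II-3 is TT with probability 1/3, Tt with probability 2/3.
Summing over parental genotype combinations, P(offspring is pigmented) = 1/3·1 + 2/3·3/4 = 5/6.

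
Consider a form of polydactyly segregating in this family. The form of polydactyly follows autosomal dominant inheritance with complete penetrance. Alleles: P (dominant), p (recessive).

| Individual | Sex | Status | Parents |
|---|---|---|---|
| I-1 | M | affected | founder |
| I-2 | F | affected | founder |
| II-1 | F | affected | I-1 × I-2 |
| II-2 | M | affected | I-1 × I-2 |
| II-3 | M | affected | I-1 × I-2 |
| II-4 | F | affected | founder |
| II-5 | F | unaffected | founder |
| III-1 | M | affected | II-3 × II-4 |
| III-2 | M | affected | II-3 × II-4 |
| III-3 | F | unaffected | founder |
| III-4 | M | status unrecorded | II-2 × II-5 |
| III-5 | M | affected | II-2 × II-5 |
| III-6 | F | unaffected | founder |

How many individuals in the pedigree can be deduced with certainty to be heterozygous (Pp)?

1

Obligate heterozygotes: III-5 is affected so carries P and received p from II-5 (pp), so III-5 is Pp.
Every other individual is either homozygous by phenotype or has at least one consistent homozygous assignment, so the count is 1.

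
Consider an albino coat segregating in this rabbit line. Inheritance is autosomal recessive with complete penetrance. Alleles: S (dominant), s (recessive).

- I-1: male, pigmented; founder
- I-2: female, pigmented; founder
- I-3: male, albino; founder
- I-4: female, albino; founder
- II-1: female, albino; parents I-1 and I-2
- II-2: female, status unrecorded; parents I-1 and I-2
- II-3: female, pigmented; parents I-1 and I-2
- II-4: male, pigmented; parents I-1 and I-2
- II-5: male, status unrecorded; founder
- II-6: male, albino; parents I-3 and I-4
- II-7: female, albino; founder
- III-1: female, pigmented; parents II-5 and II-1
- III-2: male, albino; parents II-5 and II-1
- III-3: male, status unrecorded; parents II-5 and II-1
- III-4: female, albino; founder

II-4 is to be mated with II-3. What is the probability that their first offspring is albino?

I-1 is pigmented so carries S and passed s to II-1 (ss), so I-1 is Ss.
I-2 is pigmented so carries S and passed s to II-1 (ss), so I-2 is Ss.
II-4 is a pigmented offspring of I-1 (Ss) × I-2 (Ss), whose cross gives 1/4 SS : 1/2 Ss : 1/4 ss; conditioning on being pigmented, II-4 is SS with probability 1/3, Ss with probability 2/3.
II-3 is a pigmented offspring of I-1 (Ss) × I-2 (Ss), whose cross gives 1/4 SS : 1/2 Ss : 1/4 ss; conditioning on being pigmented, II-3 is SS with probability 1/3, Ss with probability 2/3.
Summing over parental genotype combinations, P(offspring is albino) = 4/9·1/4 = 1/9.

1/9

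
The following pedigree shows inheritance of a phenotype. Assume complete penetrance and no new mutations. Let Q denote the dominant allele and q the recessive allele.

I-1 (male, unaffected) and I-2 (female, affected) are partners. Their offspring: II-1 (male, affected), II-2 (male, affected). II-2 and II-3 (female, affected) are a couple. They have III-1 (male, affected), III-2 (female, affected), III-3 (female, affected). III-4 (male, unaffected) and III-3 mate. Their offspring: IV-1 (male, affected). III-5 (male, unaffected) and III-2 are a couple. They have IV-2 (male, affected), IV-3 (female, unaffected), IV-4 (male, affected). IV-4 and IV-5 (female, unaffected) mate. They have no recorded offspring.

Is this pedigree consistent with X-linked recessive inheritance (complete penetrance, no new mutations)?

Yes

A consistent assignment under X-linked recessive exists: I-1 X^Q Y, I-2 X^q X^q, II-1 X^q Y, II-2 X^q Y, II-3 X^q X^q, III-1 X^q Y, III-2 X^q X^q, III-3 X^q X^q, III-4 X^Q Y, III-5 X^Q Y, IV-1 X^q Y, IV-2 X^q Y, IV-3 X^Q X^q, IV-4 X^q Y, IV-5 X^Q X^Q.
In this assignment every recorded phenotype matches its genotype and every non-founder's genotype is obtainable from its parents' genotypes, so the pedigree is consistent.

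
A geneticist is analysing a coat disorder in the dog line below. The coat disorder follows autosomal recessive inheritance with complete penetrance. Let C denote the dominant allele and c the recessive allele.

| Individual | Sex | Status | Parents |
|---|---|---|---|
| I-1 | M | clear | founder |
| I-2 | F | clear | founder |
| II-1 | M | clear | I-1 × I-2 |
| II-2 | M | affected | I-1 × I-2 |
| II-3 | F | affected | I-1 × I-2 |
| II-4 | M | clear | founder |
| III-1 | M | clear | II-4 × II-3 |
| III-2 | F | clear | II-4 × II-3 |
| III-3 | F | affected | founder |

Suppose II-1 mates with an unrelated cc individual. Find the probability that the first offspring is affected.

I-1 is clear so carries C and passed c to II-2 (cc), so I-1 is Cc.
I-2 is clear so carries C and passed c to II-2 (cc), so I-2 is Cc.
II-1 is a clear offspring of I-1 (Cc) × I-2 (Cc), whose cross gives 1/4 CC : 1/2 Cc : 1/4 cc; conditioning on being clear, II-1 is CC with probability 1/3, Cc with probability 2/3.
Summing over parental genotype combinations, P(offspring is affected) = 2/3·1/2 = 1/3.

1/3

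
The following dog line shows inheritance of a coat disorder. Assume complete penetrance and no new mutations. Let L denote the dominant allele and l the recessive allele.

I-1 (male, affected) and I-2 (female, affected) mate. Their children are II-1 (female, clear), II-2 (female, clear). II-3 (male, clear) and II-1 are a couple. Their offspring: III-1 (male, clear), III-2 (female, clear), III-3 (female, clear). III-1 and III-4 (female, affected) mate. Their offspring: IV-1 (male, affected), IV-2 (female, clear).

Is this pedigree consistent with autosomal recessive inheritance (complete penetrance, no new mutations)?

No

Under autosomal recessive, II-1 (clear, female) cannot arise from I-1 (affected) × I-2 (affected).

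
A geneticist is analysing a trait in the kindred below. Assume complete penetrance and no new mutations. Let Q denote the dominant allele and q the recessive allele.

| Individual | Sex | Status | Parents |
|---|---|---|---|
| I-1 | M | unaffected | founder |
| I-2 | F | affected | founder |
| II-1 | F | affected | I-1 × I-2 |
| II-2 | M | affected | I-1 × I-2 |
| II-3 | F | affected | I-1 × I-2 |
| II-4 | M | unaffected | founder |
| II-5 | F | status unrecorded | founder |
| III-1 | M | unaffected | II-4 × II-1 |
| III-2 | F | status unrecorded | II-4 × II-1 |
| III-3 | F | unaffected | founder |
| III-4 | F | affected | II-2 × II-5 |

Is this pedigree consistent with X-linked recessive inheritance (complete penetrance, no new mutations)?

No

Under X-linked recessive, II-1 (affected, female) cannot arise from I-1 (unaffected) × I-2 (affected).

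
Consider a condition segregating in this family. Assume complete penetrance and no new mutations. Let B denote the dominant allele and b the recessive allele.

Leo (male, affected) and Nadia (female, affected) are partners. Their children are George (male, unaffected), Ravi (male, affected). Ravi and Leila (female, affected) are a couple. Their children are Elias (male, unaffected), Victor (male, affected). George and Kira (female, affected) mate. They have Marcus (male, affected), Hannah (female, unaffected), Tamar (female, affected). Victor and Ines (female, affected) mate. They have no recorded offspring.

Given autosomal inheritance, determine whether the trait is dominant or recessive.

Leo and Nadia are both affected yet have an unaffected child George. Under a recessive model two affected parents are homozygous and every child would be affected, so the trait cannot be recessive.

dominant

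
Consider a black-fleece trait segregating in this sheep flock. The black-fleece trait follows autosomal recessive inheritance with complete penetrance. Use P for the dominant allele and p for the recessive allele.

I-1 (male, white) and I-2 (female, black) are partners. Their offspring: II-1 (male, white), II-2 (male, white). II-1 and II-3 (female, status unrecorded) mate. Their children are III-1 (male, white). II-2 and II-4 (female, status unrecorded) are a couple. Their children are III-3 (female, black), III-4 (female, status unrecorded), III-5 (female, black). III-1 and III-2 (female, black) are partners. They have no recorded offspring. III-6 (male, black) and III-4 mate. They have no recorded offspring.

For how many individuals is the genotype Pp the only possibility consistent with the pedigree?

2

Obligate heterozygotes: II-1 is white so carries P and received p from I-2 (pp), so II-1 is Pp; II-2 is white so carries P and received p from I-2 (pp), so II-2 is Pp.
Every other individual is either homozygous by phenotype or has at least one consistent homozygous assignment, so the count is 2.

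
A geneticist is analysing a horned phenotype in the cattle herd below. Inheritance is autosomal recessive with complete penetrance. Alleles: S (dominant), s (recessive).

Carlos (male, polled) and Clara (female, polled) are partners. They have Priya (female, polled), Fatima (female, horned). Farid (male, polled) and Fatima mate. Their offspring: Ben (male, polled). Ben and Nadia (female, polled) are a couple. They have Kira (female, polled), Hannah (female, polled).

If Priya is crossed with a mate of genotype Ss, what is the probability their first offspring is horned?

Carlos is polled so carries S and passed s to Fatima (ss), so Carlos is Ss.
Clara is polled so carries S and passed s to Fatima (ss), so Clara is Ss.
Priya is a polled offspring of Carlos (Ss) × Clara (Ss), whose cross gives 1/4 SS : 1/2 Ss : 1/4 ss; conditioning on being polled, Priya is SS with probability 1/3, Ss with probability 2/3.
Summing over parental genotype combinations, P(offspring is horned) = 2/3·1/4 = 1/6.

1/6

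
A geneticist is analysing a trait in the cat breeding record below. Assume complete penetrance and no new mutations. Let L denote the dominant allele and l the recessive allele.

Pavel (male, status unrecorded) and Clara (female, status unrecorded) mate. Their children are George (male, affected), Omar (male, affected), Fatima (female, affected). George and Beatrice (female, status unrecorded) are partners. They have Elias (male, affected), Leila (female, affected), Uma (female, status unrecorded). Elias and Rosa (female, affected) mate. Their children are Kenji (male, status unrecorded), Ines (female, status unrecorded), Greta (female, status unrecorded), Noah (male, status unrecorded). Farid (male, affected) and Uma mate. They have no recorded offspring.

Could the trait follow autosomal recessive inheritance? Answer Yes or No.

A consistent assignment under autosomal recessive exists: Pavel Ll, Clara Ll, George ll, Omar ll, Fatima ll, Beatrice Ll, Elias ll, Leila ll, Uma Ll, Rosa ll, Farid ll, Kenji ll, Ines ll, Greta ll, Noah ll.
In this assignment every recorded phenotype matches its genotype and every non-founder's genotype is obtainable from its parents' genotypes, so the pedigree is consistent.

Yes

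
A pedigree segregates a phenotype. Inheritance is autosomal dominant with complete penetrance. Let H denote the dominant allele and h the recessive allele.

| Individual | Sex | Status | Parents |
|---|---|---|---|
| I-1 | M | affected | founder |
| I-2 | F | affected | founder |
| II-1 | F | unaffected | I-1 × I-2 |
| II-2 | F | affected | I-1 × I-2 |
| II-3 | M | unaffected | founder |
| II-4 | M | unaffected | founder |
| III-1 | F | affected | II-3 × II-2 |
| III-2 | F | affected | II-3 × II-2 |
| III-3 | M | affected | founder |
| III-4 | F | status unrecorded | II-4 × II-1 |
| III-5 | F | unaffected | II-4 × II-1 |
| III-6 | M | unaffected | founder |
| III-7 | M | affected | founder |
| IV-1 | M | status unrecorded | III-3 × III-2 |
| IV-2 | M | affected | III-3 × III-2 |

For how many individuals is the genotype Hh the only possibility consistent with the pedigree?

4

Obligate heterozygotes: I-1 is affected so carries H and passed h to II-1 (hh), so I-1 is Hh; I-2 is affected so carries H and passed h to II-1 (hh), so I-2 is Hh; III-1 is affected so carries H and received h from II-3 (hh), so III-1 is Hh; III-2 is affected so carries H and received h from II-3 (hh), so III-2 is Hh.
Every other individual is either homozygous by phenotype or has at least one consistent homozygous assignment, so the count is 4.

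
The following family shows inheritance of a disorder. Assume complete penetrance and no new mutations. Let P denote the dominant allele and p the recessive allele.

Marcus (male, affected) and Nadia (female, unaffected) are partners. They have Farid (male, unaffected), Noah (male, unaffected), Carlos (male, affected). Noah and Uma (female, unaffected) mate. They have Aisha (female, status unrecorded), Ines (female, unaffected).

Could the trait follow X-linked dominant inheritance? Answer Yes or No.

Under X-linked dominant, Carlos (affected, male) cannot arise from Marcus (affected) × Nadia (unaffected).

No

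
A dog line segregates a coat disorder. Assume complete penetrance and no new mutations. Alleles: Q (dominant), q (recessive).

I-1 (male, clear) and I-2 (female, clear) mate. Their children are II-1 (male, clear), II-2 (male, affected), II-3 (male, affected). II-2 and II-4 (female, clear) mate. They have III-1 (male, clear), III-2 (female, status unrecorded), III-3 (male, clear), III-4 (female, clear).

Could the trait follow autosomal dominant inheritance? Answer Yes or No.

Under autosomal dominant, II-2 (affected, male) cannot arise from I-1 (clear) × I-2 (clear).

No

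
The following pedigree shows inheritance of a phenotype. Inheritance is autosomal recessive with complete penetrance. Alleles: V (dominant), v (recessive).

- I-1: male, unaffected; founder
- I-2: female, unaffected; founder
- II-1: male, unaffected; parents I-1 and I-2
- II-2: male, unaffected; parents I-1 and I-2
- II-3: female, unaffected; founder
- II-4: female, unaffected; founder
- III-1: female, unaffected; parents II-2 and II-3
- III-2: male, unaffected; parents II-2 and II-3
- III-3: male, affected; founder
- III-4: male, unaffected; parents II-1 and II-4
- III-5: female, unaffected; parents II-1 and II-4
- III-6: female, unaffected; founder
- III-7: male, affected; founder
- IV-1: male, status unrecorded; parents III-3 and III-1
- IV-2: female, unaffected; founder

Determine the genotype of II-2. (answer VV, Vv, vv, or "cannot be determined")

II-2's phenotype allows VV or Vv, and no parent or child forces a single allele at both positions; consistent genotype assignments exist with II-2 as VV or Vv.

cannot be determined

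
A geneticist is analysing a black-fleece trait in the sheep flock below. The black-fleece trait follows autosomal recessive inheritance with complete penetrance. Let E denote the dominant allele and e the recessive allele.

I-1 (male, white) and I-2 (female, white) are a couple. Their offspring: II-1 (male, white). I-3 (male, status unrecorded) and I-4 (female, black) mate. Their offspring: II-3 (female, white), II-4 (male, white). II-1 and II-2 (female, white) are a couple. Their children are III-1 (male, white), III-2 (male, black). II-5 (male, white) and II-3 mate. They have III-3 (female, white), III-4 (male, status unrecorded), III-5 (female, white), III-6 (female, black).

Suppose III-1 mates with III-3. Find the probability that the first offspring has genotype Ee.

II-1 is white so carries E and passed e to III-2 (ee), so II-1 is Ee.
II-2 is white so carries E and passed e to III-2 (ee), so II-2 is Ee.
III-1 is a white offspring of II-1 (Ee) × II-2 (Ee), whose cross gives 1/4 EE : 1/2 Ee : 1/4 ee; conditioning on being white, III-1 is EE with probability 1/3, Ee with probability 2/3.
II-5 is white so carries E and passed e to III-6 (ee), so II-5 is Ee.
II-3 is white so carries E and received e from I-4 (ee), so II-3 is Ee.
III-3 is a white offspring of II-5 (Ee) × II-3 (Ee), whose cross gives 1/4 EE : 1/2 Ee : 1/4 ee; conditioning on being white, III-3 is EE with probability 1/3, Ee with probability 2/3.
Summing over parental genotype combinations, P(offspring has genotype Ee) = 2/9·1/2 + 2/9·1/2 + 4/9·1/2 = 4/9.

4/9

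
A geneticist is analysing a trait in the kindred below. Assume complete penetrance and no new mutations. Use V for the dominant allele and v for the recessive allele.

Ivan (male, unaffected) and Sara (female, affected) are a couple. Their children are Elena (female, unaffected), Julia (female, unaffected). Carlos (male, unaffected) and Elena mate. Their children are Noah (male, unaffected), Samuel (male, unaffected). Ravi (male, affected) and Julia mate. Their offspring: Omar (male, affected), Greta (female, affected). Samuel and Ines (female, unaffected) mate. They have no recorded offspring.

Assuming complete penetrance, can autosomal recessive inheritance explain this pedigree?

Yes

A consistent assignment under autosomal recessive exists: Ivan VV, Sara vv, Elena Vv, Julia Vv, Carlos VV, Ravi vv, Noah VV, Samuel VV, Ines VV, Omar vv, Greta vv.
In this assignment every recorded phenotype matches its genotype and every non-founder's genotype is obtainable from its parents' genotypes, so the pedigree is consistent.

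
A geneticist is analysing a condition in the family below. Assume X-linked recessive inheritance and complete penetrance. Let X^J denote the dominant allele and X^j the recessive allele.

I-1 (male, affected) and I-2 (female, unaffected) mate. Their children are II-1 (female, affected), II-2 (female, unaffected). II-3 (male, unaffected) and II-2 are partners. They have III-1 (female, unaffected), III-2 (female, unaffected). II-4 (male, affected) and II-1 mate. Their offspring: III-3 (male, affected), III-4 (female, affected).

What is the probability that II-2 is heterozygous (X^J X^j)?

II-2 is unaffected so carries J and received j from I-1 (X^j Y), so II-2 is X^J X^j, giving P(X^J X^j) = 1.

1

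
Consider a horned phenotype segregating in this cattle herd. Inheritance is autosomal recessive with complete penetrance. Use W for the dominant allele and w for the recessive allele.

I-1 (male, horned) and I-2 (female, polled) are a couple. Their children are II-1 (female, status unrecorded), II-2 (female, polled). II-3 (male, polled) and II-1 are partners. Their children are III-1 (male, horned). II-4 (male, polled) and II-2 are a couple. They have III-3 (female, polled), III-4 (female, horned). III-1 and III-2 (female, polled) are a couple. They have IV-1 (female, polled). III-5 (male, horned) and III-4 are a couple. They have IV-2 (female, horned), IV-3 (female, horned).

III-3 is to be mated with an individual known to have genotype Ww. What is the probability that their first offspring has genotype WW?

1/3

II-4 is polled so carries W and passed w to III-4 (ww), so II-4 is Ww.
II-2 is polled so carries W and received w from I-1 (ww), so II-2 is Ww.
III-3 is a polled offspring of II-4 (Ww) × II-2 (Ww), whose cross gives 1/4 WW : 1/2 Ww : 1/4 ww; conditioning on being polled, III-3 is WW with probability 1/3, Ww with probability 2/3.
Summing over parental genotype combinations, P(offspring has genotype WW) = 1/3·1/2 + 2/3·1/4 = 1/3.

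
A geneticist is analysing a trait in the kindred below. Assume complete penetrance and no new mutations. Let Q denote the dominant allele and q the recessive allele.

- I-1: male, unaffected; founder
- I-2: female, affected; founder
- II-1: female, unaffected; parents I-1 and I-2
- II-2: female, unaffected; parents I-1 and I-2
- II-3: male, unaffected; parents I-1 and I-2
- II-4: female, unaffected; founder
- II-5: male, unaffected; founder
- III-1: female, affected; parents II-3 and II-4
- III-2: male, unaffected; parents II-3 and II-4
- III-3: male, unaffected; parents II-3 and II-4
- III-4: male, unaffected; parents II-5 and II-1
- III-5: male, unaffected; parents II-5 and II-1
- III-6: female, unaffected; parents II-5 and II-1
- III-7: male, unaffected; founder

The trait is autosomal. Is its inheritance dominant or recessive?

recessive

II-3 and II-4 are both unaffected yet have an affected child III-1. Under dominance, an affected child requires at least one affected parent, so the trait cannot be dominant.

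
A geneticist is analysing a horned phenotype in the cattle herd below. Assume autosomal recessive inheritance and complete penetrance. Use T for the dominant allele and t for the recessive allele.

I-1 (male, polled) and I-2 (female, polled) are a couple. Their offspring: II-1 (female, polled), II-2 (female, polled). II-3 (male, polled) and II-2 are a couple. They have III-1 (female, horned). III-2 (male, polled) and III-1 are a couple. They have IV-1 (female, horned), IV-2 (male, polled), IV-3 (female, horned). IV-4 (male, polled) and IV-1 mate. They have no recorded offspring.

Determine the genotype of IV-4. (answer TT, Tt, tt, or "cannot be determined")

IV-4's phenotype allows TT or Tt, and no parent or child forces a single allele at both positions; consistent genotype assignments exist with IV-4 as TT or Tt.

cannot be determined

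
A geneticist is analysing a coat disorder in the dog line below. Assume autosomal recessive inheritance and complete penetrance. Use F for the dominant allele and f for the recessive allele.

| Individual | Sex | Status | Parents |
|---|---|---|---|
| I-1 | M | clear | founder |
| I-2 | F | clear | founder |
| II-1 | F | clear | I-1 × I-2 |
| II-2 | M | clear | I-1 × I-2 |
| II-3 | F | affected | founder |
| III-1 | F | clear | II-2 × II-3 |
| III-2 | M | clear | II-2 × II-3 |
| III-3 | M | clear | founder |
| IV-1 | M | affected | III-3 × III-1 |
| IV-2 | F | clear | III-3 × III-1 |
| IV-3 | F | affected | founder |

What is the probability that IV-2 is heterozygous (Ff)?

2/3

III-3 is clear so carries F and passed f to IV-1 (ff), so III-3 is Ff.
III-1 is clear so carries F and received f from II-3 (ff), so III-1 is Ff.
Their cross gives offspring ratios 1/4 FF : 1/2 Ff : 1/4 ff. Conditioning on IV-2 being clear, P(Ff) = 1/2 / 3/4 = 2/3.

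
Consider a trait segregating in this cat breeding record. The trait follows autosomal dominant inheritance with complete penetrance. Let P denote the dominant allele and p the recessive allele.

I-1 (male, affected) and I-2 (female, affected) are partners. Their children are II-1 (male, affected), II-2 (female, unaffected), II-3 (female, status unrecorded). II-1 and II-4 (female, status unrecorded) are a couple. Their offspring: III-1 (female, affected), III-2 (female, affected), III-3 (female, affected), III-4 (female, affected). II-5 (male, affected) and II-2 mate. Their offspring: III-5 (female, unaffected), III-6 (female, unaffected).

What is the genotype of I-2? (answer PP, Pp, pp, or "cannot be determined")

Pp

From phenotype alone, I-2 is PP or Pp.
I-2 is affected so carries P and passed p to II-2 (pp), so I-2 is Pp.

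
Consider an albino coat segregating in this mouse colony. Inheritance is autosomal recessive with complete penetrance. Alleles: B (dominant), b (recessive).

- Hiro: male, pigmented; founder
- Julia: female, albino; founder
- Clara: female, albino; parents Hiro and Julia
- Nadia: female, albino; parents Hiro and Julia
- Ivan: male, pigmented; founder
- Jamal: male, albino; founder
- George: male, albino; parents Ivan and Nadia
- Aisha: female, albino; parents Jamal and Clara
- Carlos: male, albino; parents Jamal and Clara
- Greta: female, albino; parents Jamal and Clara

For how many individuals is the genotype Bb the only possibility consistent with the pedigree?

Obligate heterozygotes: Hiro is pigmented so carries B and passed b to Clara (bb), so Hiro is Bb; Ivan is pigmented so carries B and passed b to George (bb), so Ivan is Bb.
Every other individual is either homozygous by phenotype or has at least one consistent homozygous assignment, so the count is 2.

2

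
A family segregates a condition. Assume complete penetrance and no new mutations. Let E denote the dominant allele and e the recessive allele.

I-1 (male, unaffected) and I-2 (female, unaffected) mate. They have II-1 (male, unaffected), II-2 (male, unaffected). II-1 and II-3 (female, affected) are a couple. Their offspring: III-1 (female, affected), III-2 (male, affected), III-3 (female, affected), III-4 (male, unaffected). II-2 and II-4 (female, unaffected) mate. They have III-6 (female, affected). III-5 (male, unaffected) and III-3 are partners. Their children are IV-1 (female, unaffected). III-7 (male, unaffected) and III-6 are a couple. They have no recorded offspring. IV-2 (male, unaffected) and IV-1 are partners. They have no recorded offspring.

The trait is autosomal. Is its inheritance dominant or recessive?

recessive

II-2 and II-4 are both unaffected yet have an affected child III-6. Under dominance, an affected child requires at least one affected parent, so the trait cannot be dominant.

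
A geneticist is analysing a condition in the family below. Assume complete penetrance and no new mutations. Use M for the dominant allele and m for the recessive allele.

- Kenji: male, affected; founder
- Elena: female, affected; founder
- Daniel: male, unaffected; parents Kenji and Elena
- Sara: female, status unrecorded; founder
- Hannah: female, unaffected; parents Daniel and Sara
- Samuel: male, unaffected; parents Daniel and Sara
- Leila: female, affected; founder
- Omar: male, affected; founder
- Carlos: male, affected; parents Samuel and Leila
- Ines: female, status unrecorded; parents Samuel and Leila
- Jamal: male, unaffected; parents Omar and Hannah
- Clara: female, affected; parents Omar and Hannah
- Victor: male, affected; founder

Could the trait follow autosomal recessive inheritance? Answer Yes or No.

Under autosomal recessive, Daniel (unaffected, male) cannot arise from Kenji (affected) × Elena (affected).

No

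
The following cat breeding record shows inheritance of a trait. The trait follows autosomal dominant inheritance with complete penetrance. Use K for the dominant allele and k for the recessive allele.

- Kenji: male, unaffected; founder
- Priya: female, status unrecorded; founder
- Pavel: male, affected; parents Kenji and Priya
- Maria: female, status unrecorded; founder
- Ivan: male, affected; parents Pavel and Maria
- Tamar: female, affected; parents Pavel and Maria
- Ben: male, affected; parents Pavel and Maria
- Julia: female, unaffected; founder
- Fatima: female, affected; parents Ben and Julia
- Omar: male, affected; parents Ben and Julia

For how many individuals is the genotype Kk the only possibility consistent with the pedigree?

Obligate heterozygotes: Pavel is affected so carries K and received k from Kenji (kk), so Pavel is Kk; Fatima is affected so carries K and received k from Julia (kk), so Fatima is Kk; Omar is affected so carries K and received k from Julia (kk), so Omar is Kk.
Every other individual is either homozygous by phenotype or has at least one consistent homozygous assignment, so the count is 3.

3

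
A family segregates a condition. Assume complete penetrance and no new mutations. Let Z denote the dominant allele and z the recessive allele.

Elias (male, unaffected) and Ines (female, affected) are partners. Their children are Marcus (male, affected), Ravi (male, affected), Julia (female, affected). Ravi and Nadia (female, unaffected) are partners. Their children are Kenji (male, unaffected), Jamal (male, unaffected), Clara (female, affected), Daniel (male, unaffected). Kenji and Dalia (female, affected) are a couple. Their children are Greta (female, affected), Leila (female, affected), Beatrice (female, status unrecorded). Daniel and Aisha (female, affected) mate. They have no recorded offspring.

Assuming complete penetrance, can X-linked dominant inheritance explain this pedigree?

Yes

A consistent assignment under X-linked dominant exists: Elias X^z Y, Ines X^Z X^Z, Marcus X^Z Y, Ravi X^Z Y, Julia X^Z X^z, Nadia X^z X^z, Kenji X^z Y, Jamal X^z Y, Clara X^Z X^z, Daniel X^z Y, Dalia X^Z X^Z, Aisha X^Z X^Z, Greta X^Z X^z, Leila X^Z X^z, Beatrice X^Z X^z.
In this assignment every recorded phenotype matches its genotype and every non-founder's genotype is obtainable from its parents' genotypes, so the pedigree is consistent.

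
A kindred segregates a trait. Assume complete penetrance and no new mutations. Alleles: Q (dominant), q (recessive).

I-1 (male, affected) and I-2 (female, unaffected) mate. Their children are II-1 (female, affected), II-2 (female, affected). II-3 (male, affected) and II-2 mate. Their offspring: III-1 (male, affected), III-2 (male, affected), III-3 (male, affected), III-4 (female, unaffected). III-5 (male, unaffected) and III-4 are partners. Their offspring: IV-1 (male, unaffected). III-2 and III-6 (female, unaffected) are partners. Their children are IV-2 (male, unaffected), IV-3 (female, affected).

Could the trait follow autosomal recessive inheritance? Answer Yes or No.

Under autosomal recessive, III-4 (unaffected, female) cannot arise from II-3 (affected) × II-2 (affected).

No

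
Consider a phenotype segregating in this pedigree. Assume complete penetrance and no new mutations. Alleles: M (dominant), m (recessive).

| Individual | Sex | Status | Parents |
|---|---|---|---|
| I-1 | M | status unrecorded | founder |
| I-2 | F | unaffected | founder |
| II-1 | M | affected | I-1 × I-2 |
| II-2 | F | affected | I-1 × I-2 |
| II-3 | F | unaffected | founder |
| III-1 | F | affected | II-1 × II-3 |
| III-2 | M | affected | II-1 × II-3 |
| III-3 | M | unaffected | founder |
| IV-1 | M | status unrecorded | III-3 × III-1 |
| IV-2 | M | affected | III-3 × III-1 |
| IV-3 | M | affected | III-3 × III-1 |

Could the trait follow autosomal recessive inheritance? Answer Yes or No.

A consistent assignment under autosomal recessive exists: I-1 Mm, I-2 Mm, II-1 mm, II-2 mm, II-3 Mm, III-1 mm, III-2 mm, III-3 Mm, IV-1 Mm, IV-2 mm, IV-3 mm.
In this assignment every recorded phenotype matches its genotype and every non-founder's genotype is obtainable from its parents' genotypes, so the pedigree is consistent.

Yes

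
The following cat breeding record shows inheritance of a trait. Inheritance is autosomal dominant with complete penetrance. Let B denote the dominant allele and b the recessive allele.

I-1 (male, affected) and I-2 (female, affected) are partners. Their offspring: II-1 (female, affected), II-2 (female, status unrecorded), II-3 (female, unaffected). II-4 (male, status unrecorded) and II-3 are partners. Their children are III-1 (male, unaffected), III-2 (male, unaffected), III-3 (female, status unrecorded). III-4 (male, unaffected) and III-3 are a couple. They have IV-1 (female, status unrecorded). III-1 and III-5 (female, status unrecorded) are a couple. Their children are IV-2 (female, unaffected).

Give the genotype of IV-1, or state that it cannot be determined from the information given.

IV-1's phenotype is unrecorded, and no parent or child forces a single allele at both positions; consistent genotype assignments exist with IV-1 as Bb or bb.

cannot be determined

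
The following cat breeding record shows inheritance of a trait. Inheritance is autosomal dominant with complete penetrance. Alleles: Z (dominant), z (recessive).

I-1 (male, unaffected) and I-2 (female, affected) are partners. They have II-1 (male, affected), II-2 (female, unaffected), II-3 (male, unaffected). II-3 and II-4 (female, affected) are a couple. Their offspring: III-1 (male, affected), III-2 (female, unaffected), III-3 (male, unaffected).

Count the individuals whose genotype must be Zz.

Obligate heterozygotes: I-2 is affected so carries Z and passed z to II-2 (zz), so I-2 is Zz; II-1 is affected so carries Z and received z from I-1 (zz), so II-1 is Zz; II-4 is affected so carries Z and passed z to III-2 (zz), so II-4 is Zz; III-1 is affected so carries Z and received z from II-3 (zz), so III-1 is Zz.
Every other individual is either homozygous by phenotype or has at least one consistent homozygous assignment, so the count is 4.

4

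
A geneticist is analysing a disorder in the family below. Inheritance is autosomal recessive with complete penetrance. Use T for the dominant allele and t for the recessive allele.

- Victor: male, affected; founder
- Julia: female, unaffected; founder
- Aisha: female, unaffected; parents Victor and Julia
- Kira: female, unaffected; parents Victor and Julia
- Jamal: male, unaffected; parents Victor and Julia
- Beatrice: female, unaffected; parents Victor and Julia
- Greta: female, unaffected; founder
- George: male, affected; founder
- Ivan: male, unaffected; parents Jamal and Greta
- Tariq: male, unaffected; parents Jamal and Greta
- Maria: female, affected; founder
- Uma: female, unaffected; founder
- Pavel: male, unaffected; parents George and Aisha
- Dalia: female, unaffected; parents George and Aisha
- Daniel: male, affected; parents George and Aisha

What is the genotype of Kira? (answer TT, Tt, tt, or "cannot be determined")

From phenotype alone, Kira is TT or Tt.
Kira is unaffected so carries T and received t from Victor (tt), so Kira is Tt.

Tt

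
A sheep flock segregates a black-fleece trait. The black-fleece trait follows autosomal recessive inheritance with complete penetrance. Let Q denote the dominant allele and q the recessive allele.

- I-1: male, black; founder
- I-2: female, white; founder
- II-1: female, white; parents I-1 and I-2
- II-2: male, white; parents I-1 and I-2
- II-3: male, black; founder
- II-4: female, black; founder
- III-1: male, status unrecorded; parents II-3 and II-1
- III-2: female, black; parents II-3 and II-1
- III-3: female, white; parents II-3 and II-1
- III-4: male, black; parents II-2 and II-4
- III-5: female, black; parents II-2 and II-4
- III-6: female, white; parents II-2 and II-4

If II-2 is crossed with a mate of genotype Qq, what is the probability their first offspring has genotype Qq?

II-2 is white so carries Q and received q from I-1 (qq), so II-2 is Qq.
The cross gives 1/4 QQ : 1/2 Qq : 1/4 qq, so P(offspring has genotype Qq) = 1/2.

1/2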